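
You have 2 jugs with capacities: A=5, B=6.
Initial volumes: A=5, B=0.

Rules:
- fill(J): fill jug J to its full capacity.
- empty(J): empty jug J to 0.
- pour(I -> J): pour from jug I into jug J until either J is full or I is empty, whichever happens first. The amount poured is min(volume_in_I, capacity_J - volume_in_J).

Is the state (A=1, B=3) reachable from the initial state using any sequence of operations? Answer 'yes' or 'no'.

BFS explored all 22 reachable states.
Reachable set includes: (0,0), (0,1), (0,2), (0,3), (0,4), (0,5), (0,6), (1,0), (1,6), (2,0), (2,6), (3,0) ...
Target (A=1, B=3) not in reachable set → no.

Answer: no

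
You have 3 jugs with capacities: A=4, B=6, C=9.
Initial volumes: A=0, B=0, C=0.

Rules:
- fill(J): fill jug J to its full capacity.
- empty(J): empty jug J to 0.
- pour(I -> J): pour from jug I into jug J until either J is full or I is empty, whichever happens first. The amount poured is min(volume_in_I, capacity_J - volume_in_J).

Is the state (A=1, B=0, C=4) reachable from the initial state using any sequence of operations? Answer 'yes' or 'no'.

Answer: yes

Derivation:
BFS from (A=0, B=0, C=0):
  1. fill(C) -> (A=0 B=0 C=9)
  2. pour(C -> A) -> (A=4 B=0 C=5)
  3. empty(A) -> (A=0 B=0 C=5)
  4. pour(C -> A) -> (A=4 B=0 C=1)
  5. pour(A -> B) -> (A=0 B=4 C=1)
  6. pour(C -> A) -> (A=1 B=4 C=0)
  7. pour(B -> C) -> (A=1 B=0 C=4)
Target reached → yes.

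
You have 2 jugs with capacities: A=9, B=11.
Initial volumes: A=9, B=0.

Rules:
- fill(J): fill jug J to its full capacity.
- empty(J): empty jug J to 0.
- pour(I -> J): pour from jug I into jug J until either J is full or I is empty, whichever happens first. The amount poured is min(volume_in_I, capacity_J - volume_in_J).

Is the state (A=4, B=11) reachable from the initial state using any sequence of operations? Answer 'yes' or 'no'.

Answer: yes

Derivation:
BFS from (A=9, B=0):
  1. empty(A) -> (A=0 B=0)
  2. fill(B) -> (A=0 B=11)
  3. pour(B -> A) -> (A=9 B=2)
  4. empty(A) -> (A=0 B=2)
  5. pour(B -> A) -> (A=2 B=0)
  6. fill(B) -> (A=2 B=11)
  7. pour(B -> A) -> (A=9 B=4)
  8. empty(A) -> (A=0 B=4)
  9. pour(B -> A) -> (A=4 B=0)
  10. fill(B) -> (A=4 B=11)
Target reached → yes.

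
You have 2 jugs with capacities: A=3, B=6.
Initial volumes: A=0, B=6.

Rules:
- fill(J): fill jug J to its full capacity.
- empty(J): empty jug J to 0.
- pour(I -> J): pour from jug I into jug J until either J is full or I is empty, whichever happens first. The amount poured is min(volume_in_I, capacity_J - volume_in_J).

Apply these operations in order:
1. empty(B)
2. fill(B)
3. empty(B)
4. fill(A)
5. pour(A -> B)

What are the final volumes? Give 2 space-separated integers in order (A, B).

Answer: 0 3

Derivation:
Step 1: empty(B) -> (A=0 B=0)
Step 2: fill(B) -> (A=0 B=6)
Step 3: empty(B) -> (A=0 B=0)
Step 4: fill(A) -> (A=3 B=0)
Step 5: pour(A -> B) -> (A=0 B=3)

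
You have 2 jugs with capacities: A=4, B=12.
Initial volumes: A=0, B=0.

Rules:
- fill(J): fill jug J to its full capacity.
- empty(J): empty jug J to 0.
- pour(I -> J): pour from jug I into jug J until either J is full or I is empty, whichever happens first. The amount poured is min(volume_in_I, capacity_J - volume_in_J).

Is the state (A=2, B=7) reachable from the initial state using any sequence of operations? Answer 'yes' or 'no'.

Answer: no

Derivation:
BFS explored all 8 reachable states.
Reachable set includes: (0,0), (0,4), (0,8), (0,12), (4,0), (4,4), (4,8), (4,12)
Target (A=2, B=7) not in reachable set → no.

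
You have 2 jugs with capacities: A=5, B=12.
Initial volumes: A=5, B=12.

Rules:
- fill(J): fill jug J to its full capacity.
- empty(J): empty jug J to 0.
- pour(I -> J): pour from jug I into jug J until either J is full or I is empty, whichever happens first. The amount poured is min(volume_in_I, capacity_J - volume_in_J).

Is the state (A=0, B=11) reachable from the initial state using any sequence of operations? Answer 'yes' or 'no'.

Answer: yes

Derivation:
BFS from (A=5, B=12):
  1. empty(A) -> (A=0 B=12)
  2. pour(B -> A) -> (A=5 B=7)
  3. empty(A) -> (A=0 B=7)
  4. pour(B -> A) -> (A=5 B=2)
  5. empty(A) -> (A=0 B=2)
  6. pour(B -> A) -> (A=2 B=0)
  7. fill(B) -> (A=2 B=12)
  8. pour(B -> A) -> (A=5 B=9)
  9. empty(A) -> (A=0 B=9)
  10. pour(B -> A) -> (A=5 B=4)
  11. empty(A) -> (A=0 B=4)
  12. pour(B -> A) -> (A=4 B=0)
  13. fill(B) -> (A=4 B=12)
  14. pour(B -> A) -> (A=5 B=11)
  15. empty(A) -> (A=0 B=11)
Target reached → yes.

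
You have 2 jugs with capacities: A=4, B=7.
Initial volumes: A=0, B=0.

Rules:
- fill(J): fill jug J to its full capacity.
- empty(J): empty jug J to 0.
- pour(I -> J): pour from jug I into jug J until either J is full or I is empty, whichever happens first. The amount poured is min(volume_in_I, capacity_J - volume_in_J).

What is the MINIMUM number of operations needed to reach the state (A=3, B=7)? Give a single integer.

BFS from (A=0, B=0). One shortest path:
  1. fill(B) -> (A=0 B=7)
  2. pour(B -> A) -> (A=4 B=3)
  3. empty(A) -> (A=0 B=3)
  4. pour(B -> A) -> (A=3 B=0)
  5. fill(B) -> (A=3 B=7)
Reached target in 5 moves.

Answer: 5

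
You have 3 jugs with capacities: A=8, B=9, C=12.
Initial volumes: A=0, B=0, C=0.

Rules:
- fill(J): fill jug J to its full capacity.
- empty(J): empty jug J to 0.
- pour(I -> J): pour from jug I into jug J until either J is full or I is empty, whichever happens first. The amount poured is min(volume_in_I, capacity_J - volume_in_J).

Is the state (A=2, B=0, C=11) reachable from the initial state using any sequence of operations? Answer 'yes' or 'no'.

BFS from (A=0, B=0, C=0):
  1. fill(B) -> (A=0 B=9 C=0)
  2. fill(C) -> (A=0 B=9 C=12)
  3. pour(B -> A) -> (A=8 B=1 C=12)
  4. empty(A) -> (A=0 B=1 C=12)
  5. pour(B -> A) -> (A=1 B=0 C=12)
  6. pour(C -> B) -> (A=1 B=9 C=3)
  7. pour(B -> A) -> (A=8 B=2 C=3)
  8. pour(A -> C) -> (A=0 B=2 C=11)
  9. pour(B -> A) -> (A=2 B=0 C=11)
Target reached → yes.

Answer: yes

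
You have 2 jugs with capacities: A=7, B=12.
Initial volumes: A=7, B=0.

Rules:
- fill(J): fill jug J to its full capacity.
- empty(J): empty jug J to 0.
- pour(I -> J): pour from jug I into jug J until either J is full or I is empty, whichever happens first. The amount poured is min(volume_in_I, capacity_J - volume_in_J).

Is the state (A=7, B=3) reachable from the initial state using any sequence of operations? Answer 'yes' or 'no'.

Answer: yes

Derivation:
BFS from (A=7, B=0):
  1. empty(A) -> (A=0 B=0)
  2. fill(B) -> (A=0 B=12)
  3. pour(B -> A) -> (A=7 B=5)
  4. empty(A) -> (A=0 B=5)
  5. pour(B -> A) -> (A=5 B=0)
  6. fill(B) -> (A=5 B=12)
  7. pour(B -> A) -> (A=7 B=10)
  8. empty(A) -> (A=0 B=10)
  9. pour(B -> A) -> (A=7 B=3)
Target reached → yes.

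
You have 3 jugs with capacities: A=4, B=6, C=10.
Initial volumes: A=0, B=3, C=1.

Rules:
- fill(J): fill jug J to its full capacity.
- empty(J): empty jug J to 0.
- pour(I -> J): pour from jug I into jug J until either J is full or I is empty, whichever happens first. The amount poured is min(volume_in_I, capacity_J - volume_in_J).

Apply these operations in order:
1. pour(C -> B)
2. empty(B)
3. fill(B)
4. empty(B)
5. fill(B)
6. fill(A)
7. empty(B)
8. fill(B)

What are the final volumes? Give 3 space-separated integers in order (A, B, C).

Answer: 4 6 0

Derivation:
Step 1: pour(C -> B) -> (A=0 B=4 C=0)
Step 2: empty(B) -> (A=0 B=0 C=0)
Step 3: fill(B) -> (A=0 B=6 C=0)
Step 4: empty(B) -> (A=0 B=0 C=0)
Step 5: fill(B) -> (A=0 B=6 C=0)
Step 6: fill(A) -> (A=4 B=6 C=0)
Step 7: empty(B) -> (A=4 B=0 C=0)
Step 8: fill(B) -> (A=4 B=6 C=0)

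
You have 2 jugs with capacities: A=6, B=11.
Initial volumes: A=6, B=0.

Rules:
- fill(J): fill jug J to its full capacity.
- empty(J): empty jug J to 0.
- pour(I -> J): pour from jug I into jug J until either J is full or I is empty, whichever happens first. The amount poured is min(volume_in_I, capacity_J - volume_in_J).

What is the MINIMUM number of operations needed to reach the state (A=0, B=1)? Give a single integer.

Answer: 5

Derivation:
BFS from (A=6, B=0). One shortest path:
  1. pour(A -> B) -> (A=0 B=6)
  2. fill(A) -> (A=6 B=6)
  3. pour(A -> B) -> (A=1 B=11)
  4. empty(B) -> (A=1 B=0)
  5. pour(A -> B) -> (A=0 B=1)
Reached target in 5 moves.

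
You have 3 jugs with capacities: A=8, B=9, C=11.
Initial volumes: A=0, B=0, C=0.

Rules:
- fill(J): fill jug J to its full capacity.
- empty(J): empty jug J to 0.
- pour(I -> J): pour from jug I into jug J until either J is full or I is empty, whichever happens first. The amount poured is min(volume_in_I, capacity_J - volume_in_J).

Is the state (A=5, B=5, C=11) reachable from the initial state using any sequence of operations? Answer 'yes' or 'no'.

BFS from (A=0, B=0, C=0):
  1. fill(A) -> (A=8 B=0 C=0)
  2. pour(A -> B) -> (A=0 B=8 C=0)
  3. fill(A) -> (A=8 B=8 C=0)
  4. pour(A -> C) -> (A=0 B=8 C=8)
  5. fill(A) -> (A=8 B=8 C=8)
  6. pour(B -> C) -> (A=8 B=5 C=11)
  7. empty(C) -> (A=8 B=5 C=0)
  8. pour(A -> C) -> (A=0 B=5 C=8)
  9. fill(A) -> (A=8 B=5 C=8)
  10. pour(A -> C) -> (A=5 B=5 C=11)
Target reached → yes.

Answer: yes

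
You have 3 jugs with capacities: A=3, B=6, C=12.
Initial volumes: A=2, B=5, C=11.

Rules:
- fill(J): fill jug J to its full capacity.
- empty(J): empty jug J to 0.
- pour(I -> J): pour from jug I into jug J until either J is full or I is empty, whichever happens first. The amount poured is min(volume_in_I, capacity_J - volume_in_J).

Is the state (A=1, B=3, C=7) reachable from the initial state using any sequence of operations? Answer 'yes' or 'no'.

Answer: no

Derivation:
BFS explored all 227 reachable states.
Reachable set includes: (0,0,0), (0,0,1), (0,0,2), (0,0,3), (0,0,4), (0,0,5), (0,0,6), (0,0,7), (0,0,8), (0,0,9), (0,0,10), (0,0,11) ...
Target (A=1, B=3, C=7) not in reachable set → no.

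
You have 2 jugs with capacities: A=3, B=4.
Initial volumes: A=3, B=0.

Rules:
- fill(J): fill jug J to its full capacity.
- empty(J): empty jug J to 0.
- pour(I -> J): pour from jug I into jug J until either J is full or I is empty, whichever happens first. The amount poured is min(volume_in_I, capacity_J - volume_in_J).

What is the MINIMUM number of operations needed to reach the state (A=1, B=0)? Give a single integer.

BFS from (A=3, B=0). One shortest path:
  1. empty(A) -> (A=0 B=0)
  2. fill(B) -> (A=0 B=4)
  3. pour(B -> A) -> (A=3 B=1)
  4. empty(A) -> (A=0 B=1)
  5. pour(B -> A) -> (A=1 B=0)
Reached target in 5 moves.

Answer: 5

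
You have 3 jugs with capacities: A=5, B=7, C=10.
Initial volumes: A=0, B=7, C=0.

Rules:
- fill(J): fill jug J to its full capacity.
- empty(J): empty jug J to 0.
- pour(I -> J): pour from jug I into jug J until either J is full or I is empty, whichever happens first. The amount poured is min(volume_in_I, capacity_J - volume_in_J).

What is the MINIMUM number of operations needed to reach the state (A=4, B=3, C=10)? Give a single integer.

Answer: 8

Derivation:
BFS from (A=0, B=7, C=0). One shortest path:
  1. pour(B -> C) -> (A=0 B=0 C=7)
  2. fill(B) -> (A=0 B=7 C=7)
  3. pour(B -> C) -> (A=0 B=4 C=10)
  4. pour(B -> A) -> (A=4 B=0 C=10)
  5. pour(C -> B) -> (A=4 B=7 C=3)
  6. empty(B) -> (A=4 B=0 C=3)
  7. pour(C -> B) -> (A=4 B=3 C=0)
  8. fill(C) -> (A=4 B=3 C=10)
Reached target in 8 moves.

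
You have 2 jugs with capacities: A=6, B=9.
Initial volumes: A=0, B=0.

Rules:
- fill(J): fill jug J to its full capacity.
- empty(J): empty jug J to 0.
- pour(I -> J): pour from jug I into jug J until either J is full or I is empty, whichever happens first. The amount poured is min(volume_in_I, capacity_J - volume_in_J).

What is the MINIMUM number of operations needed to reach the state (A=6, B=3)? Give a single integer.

BFS from (A=0, B=0). One shortest path:
  1. fill(B) -> (A=0 B=9)
  2. pour(B -> A) -> (A=6 B=3)
Reached target in 2 moves.

Answer: 2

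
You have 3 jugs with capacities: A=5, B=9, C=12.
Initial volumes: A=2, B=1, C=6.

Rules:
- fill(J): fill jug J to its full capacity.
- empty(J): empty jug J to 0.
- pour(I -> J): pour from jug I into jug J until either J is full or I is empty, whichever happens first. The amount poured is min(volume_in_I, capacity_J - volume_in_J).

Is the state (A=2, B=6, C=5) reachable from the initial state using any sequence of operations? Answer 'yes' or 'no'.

BFS explored all 429 reachable states.
Reachable set includes: (0,0,0), (0,0,1), (0,0,2), (0,0,3), (0,0,4), (0,0,5), (0,0,6), (0,0,7), (0,0,8), (0,0,9), (0,0,10), (0,0,11) ...
Target (A=2, B=6, C=5) not in reachable set → no.

Answer: no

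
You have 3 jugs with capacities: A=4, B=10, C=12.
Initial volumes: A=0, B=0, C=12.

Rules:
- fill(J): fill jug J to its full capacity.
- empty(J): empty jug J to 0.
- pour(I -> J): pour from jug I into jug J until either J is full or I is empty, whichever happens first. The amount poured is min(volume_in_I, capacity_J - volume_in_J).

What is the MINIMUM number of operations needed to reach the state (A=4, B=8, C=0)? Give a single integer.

Answer: 2

Derivation:
BFS from (A=0, B=0, C=12). One shortest path:
  1. pour(C -> A) -> (A=4 B=0 C=8)
  2. pour(C -> B) -> (A=4 B=8 C=0)
Reached target in 2 moves.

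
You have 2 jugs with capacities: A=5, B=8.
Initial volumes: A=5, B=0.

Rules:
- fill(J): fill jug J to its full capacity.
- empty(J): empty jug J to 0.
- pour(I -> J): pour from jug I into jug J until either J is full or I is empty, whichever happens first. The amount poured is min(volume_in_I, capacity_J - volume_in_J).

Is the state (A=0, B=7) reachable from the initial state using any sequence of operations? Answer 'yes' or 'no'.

Answer: yes

Derivation:
BFS from (A=5, B=0):
  1. pour(A -> B) -> (A=0 B=5)
  2. fill(A) -> (A=5 B=5)
  3. pour(A -> B) -> (A=2 B=8)
  4. empty(B) -> (A=2 B=0)
  5. pour(A -> B) -> (A=0 B=2)
  6. fill(A) -> (A=5 B=2)
  7. pour(A -> B) -> (A=0 B=7)
Target reached → yes.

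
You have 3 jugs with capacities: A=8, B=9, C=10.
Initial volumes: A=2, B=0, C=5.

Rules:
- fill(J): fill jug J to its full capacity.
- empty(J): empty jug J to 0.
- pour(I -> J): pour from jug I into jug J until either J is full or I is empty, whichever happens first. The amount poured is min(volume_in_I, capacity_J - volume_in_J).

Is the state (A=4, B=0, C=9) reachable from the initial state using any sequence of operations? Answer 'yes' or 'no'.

BFS from (A=2, B=0, C=5):
  1. fill(A) -> (A=8 B=0 C=5)
  2. pour(C -> B) -> (A=8 B=5 C=0)
  3. pour(A -> B) -> (A=4 B=9 C=0)
  4. pour(B -> C) -> (A=4 B=0 C=9)
Target reached → yes.

Answer: yes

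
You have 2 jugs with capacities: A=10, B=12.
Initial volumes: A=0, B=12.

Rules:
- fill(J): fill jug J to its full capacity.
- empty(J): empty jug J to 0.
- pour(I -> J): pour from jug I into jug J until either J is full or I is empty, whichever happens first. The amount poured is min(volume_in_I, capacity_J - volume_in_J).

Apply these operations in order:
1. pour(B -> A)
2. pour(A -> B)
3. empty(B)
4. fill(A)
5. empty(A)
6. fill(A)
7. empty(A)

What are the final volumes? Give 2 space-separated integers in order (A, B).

Answer: 0 0

Derivation:
Step 1: pour(B -> A) -> (A=10 B=2)
Step 2: pour(A -> B) -> (A=0 B=12)
Step 3: empty(B) -> (A=0 B=0)
Step 4: fill(A) -> (A=10 B=0)
Step 5: empty(A) -> (A=0 B=0)
Step 6: fill(A) -> (A=10 B=0)
Step 7: empty(A) -> (A=0 B=0)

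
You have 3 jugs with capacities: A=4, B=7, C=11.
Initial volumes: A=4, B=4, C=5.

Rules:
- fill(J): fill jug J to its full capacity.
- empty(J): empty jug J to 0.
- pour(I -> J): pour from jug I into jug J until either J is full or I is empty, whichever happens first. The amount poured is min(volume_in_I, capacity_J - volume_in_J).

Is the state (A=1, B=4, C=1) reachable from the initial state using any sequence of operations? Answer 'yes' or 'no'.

BFS explored all 300 reachable states.
Reachable set includes: (0,0,0), (0,0,1), (0,0,2), (0,0,3), (0,0,4), (0,0,5), (0,0,6), (0,0,7), (0,0,8), (0,0,9), (0,0,10), (0,0,11) ...
Target (A=1, B=4, C=1) not in reachable set → no.

Answer: no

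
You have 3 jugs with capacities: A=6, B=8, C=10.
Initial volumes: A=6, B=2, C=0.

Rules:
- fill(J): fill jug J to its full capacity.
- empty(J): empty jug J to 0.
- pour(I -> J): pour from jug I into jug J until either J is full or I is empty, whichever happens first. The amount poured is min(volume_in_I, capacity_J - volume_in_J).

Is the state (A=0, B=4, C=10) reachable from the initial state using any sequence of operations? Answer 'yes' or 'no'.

BFS from (A=6, B=2, C=0):
  1. fill(B) -> (A=6 B=8 C=0)
  2. pour(A -> C) -> (A=0 B=8 C=6)
  3. pour(B -> C) -> (A=0 B=4 C=10)
Target reached → yes.

Answer: yes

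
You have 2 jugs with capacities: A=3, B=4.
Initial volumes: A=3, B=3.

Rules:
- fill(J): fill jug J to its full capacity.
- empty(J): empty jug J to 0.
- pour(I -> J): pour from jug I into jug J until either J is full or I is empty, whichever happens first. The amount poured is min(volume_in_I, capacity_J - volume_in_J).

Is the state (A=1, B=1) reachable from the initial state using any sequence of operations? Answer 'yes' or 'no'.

BFS explored all 14 reachable states.
Reachable set includes: (0,0), (0,1), (0,2), (0,3), (0,4), (1,0), (1,4), (2,0), (2,4), (3,0), (3,1), (3,2) ...
Target (A=1, B=1) not in reachable set → no.

Answer: no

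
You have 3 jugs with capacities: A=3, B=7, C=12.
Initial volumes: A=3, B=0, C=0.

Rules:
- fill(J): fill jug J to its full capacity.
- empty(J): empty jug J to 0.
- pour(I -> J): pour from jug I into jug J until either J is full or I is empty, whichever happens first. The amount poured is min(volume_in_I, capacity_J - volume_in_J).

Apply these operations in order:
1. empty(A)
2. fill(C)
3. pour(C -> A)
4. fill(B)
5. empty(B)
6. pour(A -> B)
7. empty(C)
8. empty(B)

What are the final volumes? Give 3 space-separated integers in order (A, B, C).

Answer: 0 0 0

Derivation:
Step 1: empty(A) -> (A=0 B=0 C=0)
Step 2: fill(C) -> (A=0 B=0 C=12)
Step 3: pour(C -> A) -> (A=3 B=0 C=9)
Step 4: fill(B) -> (A=3 B=7 C=9)
Step 5: empty(B) -> (A=3 B=0 C=9)
Step 6: pour(A -> B) -> (A=0 B=3 C=9)
Step 7: empty(C) -> (A=0 B=3 C=0)
Step 8: empty(B) -> (A=0 B=0 C=0)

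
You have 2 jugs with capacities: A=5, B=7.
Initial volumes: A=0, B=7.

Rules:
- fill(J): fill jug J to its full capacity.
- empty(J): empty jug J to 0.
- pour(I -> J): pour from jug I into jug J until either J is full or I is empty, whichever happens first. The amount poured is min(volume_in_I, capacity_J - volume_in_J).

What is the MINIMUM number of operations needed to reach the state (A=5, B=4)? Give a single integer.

BFS from (A=0, B=7). One shortest path:
  1. pour(B -> A) -> (A=5 B=2)
  2. empty(A) -> (A=0 B=2)
  3. pour(B -> A) -> (A=2 B=0)
  4. fill(B) -> (A=2 B=7)
  5. pour(B -> A) -> (A=5 B=4)
Reached target in 5 moves.

Answer: 5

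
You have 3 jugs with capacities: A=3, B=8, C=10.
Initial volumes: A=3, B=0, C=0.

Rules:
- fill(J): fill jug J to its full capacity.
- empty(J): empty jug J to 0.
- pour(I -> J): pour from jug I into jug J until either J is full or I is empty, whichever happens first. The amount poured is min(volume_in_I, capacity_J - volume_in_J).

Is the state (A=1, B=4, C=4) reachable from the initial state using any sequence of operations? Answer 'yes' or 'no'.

Answer: no

Derivation:
BFS explored all 270 reachable states.
Reachable set includes: (0,0,0), (0,0,1), (0,0,2), (0,0,3), (0,0,4), (0,0,5), (0,0,6), (0,0,7), (0,0,8), (0,0,9), (0,0,10), (0,1,0) ...
Target (A=1, B=4, C=4) not in reachable set → no.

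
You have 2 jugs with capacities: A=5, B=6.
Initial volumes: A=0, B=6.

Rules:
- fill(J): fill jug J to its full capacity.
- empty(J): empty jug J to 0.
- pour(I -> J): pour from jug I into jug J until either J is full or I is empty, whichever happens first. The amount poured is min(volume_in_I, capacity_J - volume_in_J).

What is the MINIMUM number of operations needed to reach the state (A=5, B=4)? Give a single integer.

BFS from (A=0, B=6). One shortest path:
  1. fill(A) -> (A=5 B=6)
  2. empty(B) -> (A=5 B=0)
  3. pour(A -> B) -> (A=0 B=5)
  4. fill(A) -> (A=5 B=5)
  5. pour(A -> B) -> (A=4 B=6)
  6. empty(B) -> (A=4 B=0)
  7. pour(A -> B) -> (A=0 B=4)
  8. fill(A) -> (A=5 B=4)
Reached target in 8 moves.

Answer: 8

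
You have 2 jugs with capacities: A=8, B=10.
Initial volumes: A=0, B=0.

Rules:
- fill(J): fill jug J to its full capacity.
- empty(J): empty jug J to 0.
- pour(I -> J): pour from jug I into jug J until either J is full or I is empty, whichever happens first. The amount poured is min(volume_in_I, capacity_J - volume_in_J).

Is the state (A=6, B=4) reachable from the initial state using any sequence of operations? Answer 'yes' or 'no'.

Answer: no

Derivation:
BFS explored all 18 reachable states.
Reachable set includes: (0,0), (0,2), (0,4), (0,6), (0,8), (0,10), (2,0), (2,10), (4,0), (4,10), (6,0), (6,10) ...
Target (A=6, B=4) not in reachable set → no.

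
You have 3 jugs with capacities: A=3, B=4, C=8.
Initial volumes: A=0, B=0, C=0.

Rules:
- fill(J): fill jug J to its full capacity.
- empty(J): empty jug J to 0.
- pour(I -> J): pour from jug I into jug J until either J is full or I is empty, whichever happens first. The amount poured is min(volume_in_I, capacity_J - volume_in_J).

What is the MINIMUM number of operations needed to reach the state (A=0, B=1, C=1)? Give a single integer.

BFS from (A=0, B=0, C=0). One shortest path:
  1. fill(C) -> (A=0 B=0 C=8)
  2. pour(C -> A) -> (A=3 B=0 C=5)
  3. empty(A) -> (A=0 B=0 C=5)
  4. pour(C -> B) -> (A=0 B=4 C=1)
  5. pour(B -> A) -> (A=3 B=1 C=1)
  6. empty(A) -> (A=0 B=1 C=1)
Reached target in 6 moves.

Answer: 6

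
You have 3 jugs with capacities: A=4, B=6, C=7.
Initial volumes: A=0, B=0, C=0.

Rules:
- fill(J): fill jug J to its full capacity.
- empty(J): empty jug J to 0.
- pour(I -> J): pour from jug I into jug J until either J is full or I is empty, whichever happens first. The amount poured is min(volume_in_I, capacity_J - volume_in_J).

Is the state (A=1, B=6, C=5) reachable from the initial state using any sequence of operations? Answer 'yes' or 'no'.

BFS from (A=0, B=0, C=0):
  1. fill(A) -> (A=4 B=0 C=0)
  2. pour(A -> B) -> (A=0 B=4 C=0)
  3. fill(A) -> (A=4 B=4 C=0)
  4. pour(A -> C) -> (A=0 B=4 C=4)
  5. fill(A) -> (A=4 B=4 C=4)
  6. pour(A -> C) -> (A=1 B=4 C=7)
  7. pour(C -> B) -> (A=1 B=6 C=5)
Target reached → yes.

Answer: yes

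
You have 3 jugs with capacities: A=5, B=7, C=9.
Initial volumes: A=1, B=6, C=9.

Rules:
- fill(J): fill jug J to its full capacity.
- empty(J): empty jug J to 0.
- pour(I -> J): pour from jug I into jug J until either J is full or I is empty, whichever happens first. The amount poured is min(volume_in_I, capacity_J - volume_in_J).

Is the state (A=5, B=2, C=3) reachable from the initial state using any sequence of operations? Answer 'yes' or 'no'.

Answer: yes

Derivation:
BFS from (A=1, B=6, C=9):
  1. empty(B) -> (A=1 B=0 C=9)
  2. pour(A -> B) -> (A=0 B=1 C=9)
  3. pour(C -> B) -> (A=0 B=7 C=3)
  4. pour(B -> A) -> (A=5 B=2 C=3)
Target reached → yes.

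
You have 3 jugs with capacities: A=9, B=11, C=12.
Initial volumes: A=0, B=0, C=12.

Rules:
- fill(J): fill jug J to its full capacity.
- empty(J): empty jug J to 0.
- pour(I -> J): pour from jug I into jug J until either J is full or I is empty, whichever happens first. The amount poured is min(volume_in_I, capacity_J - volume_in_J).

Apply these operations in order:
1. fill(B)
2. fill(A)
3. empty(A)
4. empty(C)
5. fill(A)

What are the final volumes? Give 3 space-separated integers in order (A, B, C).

Step 1: fill(B) -> (A=0 B=11 C=12)
Step 2: fill(A) -> (A=9 B=11 C=12)
Step 3: empty(A) -> (A=0 B=11 C=12)
Step 4: empty(C) -> (A=0 B=11 C=0)
Step 5: fill(A) -> (A=9 B=11 C=0)

Answer: 9 11 0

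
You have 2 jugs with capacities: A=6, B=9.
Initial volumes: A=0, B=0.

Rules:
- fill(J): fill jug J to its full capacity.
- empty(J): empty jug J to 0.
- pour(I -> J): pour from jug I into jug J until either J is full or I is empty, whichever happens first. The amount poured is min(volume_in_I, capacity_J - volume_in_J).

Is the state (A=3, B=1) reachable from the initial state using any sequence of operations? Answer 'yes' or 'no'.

BFS explored all 10 reachable states.
Reachable set includes: (0,0), (0,3), (0,6), (0,9), (3,0), (3,9), (6,0), (6,3), (6,6), (6,9)
Target (A=3, B=1) not in reachable set → no.

Answer: no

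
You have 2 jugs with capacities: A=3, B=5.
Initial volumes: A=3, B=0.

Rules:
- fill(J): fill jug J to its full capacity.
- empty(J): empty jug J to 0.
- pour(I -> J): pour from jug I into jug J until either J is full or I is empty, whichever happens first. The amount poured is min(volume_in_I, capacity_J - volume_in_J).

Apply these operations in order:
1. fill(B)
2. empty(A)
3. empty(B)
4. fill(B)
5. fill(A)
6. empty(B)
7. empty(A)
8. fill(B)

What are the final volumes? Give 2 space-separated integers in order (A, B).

Answer: 0 5

Derivation:
Step 1: fill(B) -> (A=3 B=5)
Step 2: empty(A) -> (A=0 B=5)
Step 3: empty(B) -> (A=0 B=0)
Step 4: fill(B) -> (A=0 B=5)
Step 5: fill(A) -> (A=3 B=5)
Step 6: empty(B) -> (A=3 B=0)
Step 7: empty(A) -> (A=0 B=0)
Step 8: fill(B) -> (A=0 B=5)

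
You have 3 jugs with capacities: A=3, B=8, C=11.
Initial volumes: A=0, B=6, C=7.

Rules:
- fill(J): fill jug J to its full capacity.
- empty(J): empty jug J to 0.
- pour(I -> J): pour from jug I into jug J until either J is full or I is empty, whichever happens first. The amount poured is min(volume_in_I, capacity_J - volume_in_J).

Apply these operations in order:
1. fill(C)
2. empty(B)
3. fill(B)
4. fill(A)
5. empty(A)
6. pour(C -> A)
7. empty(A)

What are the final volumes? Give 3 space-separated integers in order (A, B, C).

Step 1: fill(C) -> (A=0 B=6 C=11)
Step 2: empty(B) -> (A=0 B=0 C=11)
Step 3: fill(B) -> (A=0 B=8 C=11)
Step 4: fill(A) -> (A=3 B=8 C=11)
Step 5: empty(A) -> (A=0 B=8 C=11)
Step 6: pour(C -> A) -> (A=3 B=8 C=8)
Step 7: empty(A) -> (A=0 B=8 C=8)

Answer: 0 8 8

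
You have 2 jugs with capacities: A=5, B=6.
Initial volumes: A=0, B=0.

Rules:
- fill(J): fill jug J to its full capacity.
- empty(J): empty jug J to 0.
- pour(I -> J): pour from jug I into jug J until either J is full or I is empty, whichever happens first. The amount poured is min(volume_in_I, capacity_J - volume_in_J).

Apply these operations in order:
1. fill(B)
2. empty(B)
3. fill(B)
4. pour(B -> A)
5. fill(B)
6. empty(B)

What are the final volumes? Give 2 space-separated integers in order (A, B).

Step 1: fill(B) -> (A=0 B=6)
Step 2: empty(B) -> (A=0 B=0)
Step 3: fill(B) -> (A=0 B=6)
Step 4: pour(B -> A) -> (A=5 B=1)
Step 5: fill(B) -> (A=5 B=6)
Step 6: empty(B) -> (A=5 B=0)

Answer: 5 0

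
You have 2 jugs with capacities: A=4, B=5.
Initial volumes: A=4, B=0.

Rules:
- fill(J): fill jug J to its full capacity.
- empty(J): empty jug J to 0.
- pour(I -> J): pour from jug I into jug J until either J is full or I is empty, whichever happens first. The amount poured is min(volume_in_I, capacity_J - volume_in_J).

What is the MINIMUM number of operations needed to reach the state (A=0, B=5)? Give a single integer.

Answer: 2

Derivation:
BFS from (A=4, B=0). One shortest path:
  1. empty(A) -> (A=0 B=0)
  2. fill(B) -> (A=0 B=5)
Reached target in 2 moves.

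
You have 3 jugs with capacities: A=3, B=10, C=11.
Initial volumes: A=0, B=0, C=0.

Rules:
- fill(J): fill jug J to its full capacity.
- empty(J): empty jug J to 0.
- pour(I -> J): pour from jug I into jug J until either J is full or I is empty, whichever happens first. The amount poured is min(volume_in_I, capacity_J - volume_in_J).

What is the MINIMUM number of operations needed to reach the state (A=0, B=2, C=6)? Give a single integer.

BFS from (A=0, B=0, C=0). One shortest path:
  1. fill(C) -> (A=0 B=0 C=11)
  2. pour(C -> A) -> (A=3 B=0 C=8)
  3. empty(A) -> (A=0 B=0 C=8)
  4. pour(C -> A) -> (A=3 B=0 C=5)
  5. pour(C -> B) -> (A=3 B=5 C=0)
  6. pour(A -> C) -> (A=0 B=5 C=3)
  7. pour(B -> A) -> (A=3 B=2 C=3)
  8. pour(A -> C) -> (A=0 B=2 C=6)
Reached target in 8 moves.

Answer: 8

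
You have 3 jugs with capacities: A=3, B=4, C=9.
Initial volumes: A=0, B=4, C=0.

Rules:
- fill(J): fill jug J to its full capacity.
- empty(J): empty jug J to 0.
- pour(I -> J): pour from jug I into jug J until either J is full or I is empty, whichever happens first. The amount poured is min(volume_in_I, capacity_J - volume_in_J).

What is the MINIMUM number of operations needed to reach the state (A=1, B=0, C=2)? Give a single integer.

Answer: 7

Derivation:
BFS from (A=0, B=4, C=0). One shortest path:
  1. fill(A) -> (A=3 B=4 C=0)
  2. pour(A -> C) -> (A=0 B=4 C=3)
  3. pour(B -> A) -> (A=3 B=1 C=3)
  4. pour(A -> C) -> (A=0 B=1 C=6)
  5. pour(B -> A) -> (A=1 B=0 C=6)
  6. pour(C -> B) -> (A=1 B=4 C=2)
  7. empty(B) -> (A=1 B=0 C=2)
Reached target in 7 moves.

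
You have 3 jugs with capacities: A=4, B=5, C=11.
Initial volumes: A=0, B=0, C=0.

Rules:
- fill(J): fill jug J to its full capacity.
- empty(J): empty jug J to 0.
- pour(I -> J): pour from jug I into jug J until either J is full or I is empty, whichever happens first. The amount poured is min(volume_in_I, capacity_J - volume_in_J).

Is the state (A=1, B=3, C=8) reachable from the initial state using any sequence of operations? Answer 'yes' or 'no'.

Answer: no

Derivation:
BFS explored all 240 reachable states.
Reachable set includes: (0,0,0), (0,0,1), (0,0,2), (0,0,3), (0,0,4), (0,0,5), (0,0,6), (0,0,7), (0,0,8), (0,0,9), (0,0,10), (0,0,11) ...
Target (A=1, B=3, C=8) not in reachable set → no.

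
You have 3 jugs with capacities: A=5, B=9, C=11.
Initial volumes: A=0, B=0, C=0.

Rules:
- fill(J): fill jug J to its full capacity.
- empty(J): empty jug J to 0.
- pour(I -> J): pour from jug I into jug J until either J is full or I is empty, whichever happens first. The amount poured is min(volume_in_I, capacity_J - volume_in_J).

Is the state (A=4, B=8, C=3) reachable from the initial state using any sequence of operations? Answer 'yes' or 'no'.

Answer: no

Derivation:
BFS explored all 400 reachable states.
Reachable set includes: (0,0,0), (0,0,1), (0,0,2), (0,0,3), (0,0,4), (0,0,5), (0,0,6), (0,0,7), (0,0,8), (0,0,9), (0,0,10), (0,0,11) ...
Target (A=4, B=8, C=3) not in reachable set → no.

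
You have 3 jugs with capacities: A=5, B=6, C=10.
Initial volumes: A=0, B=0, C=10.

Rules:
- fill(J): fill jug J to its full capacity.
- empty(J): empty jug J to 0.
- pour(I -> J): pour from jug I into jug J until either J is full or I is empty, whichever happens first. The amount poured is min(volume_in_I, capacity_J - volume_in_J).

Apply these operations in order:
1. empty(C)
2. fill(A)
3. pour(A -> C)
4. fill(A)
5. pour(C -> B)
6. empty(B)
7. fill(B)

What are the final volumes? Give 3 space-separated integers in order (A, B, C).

Step 1: empty(C) -> (A=0 B=0 C=0)
Step 2: fill(A) -> (A=5 B=0 C=0)
Step 3: pour(A -> C) -> (A=0 B=0 C=5)
Step 4: fill(A) -> (A=5 B=0 C=5)
Step 5: pour(C -> B) -> (A=5 B=5 C=0)
Step 6: empty(B) -> (A=5 B=0 C=0)
Step 7: fill(B) -> (A=5 B=6 C=0)

Answer: 5 6 0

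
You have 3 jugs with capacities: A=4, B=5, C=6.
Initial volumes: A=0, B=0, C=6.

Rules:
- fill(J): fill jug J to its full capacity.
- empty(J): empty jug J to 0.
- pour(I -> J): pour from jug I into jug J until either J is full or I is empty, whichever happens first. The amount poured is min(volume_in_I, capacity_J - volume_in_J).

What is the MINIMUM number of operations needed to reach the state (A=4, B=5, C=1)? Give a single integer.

BFS from (A=0, B=0, C=6). One shortest path:
  1. fill(A) -> (A=4 B=0 C=6)
  2. pour(C -> B) -> (A=4 B=5 C=1)
Reached target in 2 moves.

Answer: 2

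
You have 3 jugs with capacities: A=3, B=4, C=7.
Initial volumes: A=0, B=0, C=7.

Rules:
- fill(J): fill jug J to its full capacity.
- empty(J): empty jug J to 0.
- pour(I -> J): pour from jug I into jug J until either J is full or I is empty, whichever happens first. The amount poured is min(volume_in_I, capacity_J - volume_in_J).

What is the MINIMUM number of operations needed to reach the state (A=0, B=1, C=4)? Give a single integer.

Answer: 5

Derivation:
BFS from (A=0, B=0, C=7). One shortest path:
  1. fill(B) -> (A=0 B=4 C=7)
  2. pour(B -> A) -> (A=3 B=1 C=7)
  3. empty(A) -> (A=0 B=1 C=7)
  4. pour(C -> A) -> (A=3 B=1 C=4)
  5. empty(A) -> (A=0 B=1 C=4)
Reached target in 5 moves.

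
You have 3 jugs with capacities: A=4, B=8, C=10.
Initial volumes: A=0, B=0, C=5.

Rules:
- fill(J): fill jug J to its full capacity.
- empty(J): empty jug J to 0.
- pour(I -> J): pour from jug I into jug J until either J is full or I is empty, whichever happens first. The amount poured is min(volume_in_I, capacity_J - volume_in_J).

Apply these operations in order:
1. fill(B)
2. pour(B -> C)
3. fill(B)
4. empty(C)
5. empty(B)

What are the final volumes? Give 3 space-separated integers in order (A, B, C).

Answer: 0 0 0

Derivation:
Step 1: fill(B) -> (A=0 B=8 C=5)
Step 2: pour(B -> C) -> (A=0 B=3 C=10)
Step 3: fill(B) -> (A=0 B=8 C=10)
Step 4: empty(C) -> (A=0 B=8 C=0)
Step 5: empty(B) -> (A=0 B=0 C=0)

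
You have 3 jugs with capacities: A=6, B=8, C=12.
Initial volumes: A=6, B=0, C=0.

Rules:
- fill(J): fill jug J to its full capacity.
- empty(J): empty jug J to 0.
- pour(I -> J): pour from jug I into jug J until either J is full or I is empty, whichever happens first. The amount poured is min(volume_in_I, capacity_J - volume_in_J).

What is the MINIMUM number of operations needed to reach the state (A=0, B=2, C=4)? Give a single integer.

BFS from (A=6, B=0, C=0). One shortest path:
  1. empty(A) -> (A=0 B=0 C=0)
  2. fill(C) -> (A=0 B=0 C=12)
  3. pour(C -> B) -> (A=0 B=8 C=4)
  4. pour(B -> A) -> (A=6 B=2 C=4)
  5. empty(A) -> (A=0 B=2 C=4)
Reached target in 5 moves.

Answer: 5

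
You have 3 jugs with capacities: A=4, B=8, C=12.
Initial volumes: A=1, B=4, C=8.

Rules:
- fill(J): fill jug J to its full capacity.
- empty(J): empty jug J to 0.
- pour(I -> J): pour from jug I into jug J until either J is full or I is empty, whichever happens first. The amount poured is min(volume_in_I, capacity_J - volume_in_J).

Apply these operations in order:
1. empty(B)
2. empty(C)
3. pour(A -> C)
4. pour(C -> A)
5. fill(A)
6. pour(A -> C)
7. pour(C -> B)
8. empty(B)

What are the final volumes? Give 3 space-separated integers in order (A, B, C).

Step 1: empty(B) -> (A=1 B=0 C=8)
Step 2: empty(C) -> (A=1 B=0 C=0)
Step 3: pour(A -> C) -> (A=0 B=0 C=1)
Step 4: pour(C -> A) -> (A=1 B=0 C=0)
Step 5: fill(A) -> (A=4 B=0 C=0)
Step 6: pour(A -> C) -> (A=0 B=0 C=4)
Step 7: pour(C -> B) -> (A=0 B=4 C=0)
Step 8: empty(B) -> (A=0 B=0 C=0)

Answer: 0 0 0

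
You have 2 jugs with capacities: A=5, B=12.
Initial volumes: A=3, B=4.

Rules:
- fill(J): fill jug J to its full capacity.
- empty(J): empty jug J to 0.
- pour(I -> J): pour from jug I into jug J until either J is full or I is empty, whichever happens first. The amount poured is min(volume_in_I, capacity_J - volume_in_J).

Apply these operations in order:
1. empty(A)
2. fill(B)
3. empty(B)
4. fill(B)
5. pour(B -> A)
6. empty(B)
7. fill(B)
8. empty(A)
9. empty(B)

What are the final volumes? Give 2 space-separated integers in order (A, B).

Answer: 0 0

Derivation:
Step 1: empty(A) -> (A=0 B=4)
Step 2: fill(B) -> (A=0 B=12)
Step 3: empty(B) -> (A=0 B=0)
Step 4: fill(B) -> (A=0 B=12)
Step 5: pour(B -> A) -> (A=5 B=7)
Step 6: empty(B) -> (A=5 B=0)
Step 7: fill(B) -> (A=5 B=12)
Step 8: empty(A) -> (A=0 B=12)
Step 9: empty(B) -> (A=0 B=0)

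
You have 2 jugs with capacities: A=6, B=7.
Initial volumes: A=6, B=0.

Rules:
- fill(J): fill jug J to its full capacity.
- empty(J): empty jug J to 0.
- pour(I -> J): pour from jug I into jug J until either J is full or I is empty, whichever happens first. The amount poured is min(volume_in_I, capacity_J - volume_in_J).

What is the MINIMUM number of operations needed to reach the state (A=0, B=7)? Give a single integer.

BFS from (A=6, B=0). One shortest path:
  1. empty(A) -> (A=0 B=0)
  2. fill(B) -> (A=0 B=7)
Reached target in 2 moves.

Answer: 2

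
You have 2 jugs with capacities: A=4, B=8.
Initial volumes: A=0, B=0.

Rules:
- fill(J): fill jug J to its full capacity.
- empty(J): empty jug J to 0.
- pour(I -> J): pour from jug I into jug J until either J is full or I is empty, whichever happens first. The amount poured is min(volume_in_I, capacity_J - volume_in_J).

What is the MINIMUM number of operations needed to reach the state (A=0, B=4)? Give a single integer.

Answer: 2

Derivation:
BFS from (A=0, B=0). One shortest path:
  1. fill(A) -> (A=4 B=0)
  2. pour(A -> B) -> (A=0 B=4)
Reached target in 2 moves.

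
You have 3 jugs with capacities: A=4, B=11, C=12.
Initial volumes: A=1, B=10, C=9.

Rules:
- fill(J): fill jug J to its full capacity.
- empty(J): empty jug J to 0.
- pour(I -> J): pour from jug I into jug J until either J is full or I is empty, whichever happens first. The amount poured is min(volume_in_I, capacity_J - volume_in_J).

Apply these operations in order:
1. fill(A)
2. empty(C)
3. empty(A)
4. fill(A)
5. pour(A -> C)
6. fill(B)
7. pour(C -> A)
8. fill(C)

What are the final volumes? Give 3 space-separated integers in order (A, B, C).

Answer: 4 11 12

Derivation:
Step 1: fill(A) -> (A=4 B=10 C=9)
Step 2: empty(C) -> (A=4 B=10 C=0)
Step 3: empty(A) -> (A=0 B=10 C=0)
Step 4: fill(A) -> (A=4 B=10 C=0)
Step 5: pour(A -> C) -> (A=0 B=10 C=4)
Step 6: fill(B) -> (A=0 B=11 C=4)
Step 7: pour(C -> A) -> (A=4 B=11 C=0)
Step 8: fill(C) -> (A=4 B=11 C=12)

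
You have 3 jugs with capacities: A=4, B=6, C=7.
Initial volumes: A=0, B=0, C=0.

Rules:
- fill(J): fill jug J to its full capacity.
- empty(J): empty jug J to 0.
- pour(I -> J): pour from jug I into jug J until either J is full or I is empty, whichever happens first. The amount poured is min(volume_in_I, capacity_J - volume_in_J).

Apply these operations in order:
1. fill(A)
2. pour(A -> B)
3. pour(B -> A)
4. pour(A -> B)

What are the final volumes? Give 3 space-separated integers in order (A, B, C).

Answer: 0 4 0

Derivation:
Step 1: fill(A) -> (A=4 B=0 C=0)
Step 2: pour(A -> B) -> (A=0 B=4 C=0)
Step 3: pour(B -> A) -> (A=4 B=0 C=0)
Step 4: pour(A -> B) -> (A=0 B=4 C=0)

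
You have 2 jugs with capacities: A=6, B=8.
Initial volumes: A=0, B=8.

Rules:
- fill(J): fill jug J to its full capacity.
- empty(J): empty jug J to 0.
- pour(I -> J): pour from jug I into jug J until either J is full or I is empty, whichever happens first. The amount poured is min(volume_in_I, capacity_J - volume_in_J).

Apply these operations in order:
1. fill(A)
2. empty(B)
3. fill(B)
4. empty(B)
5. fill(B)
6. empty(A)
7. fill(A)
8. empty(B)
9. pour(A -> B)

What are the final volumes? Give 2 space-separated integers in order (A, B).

Step 1: fill(A) -> (A=6 B=8)
Step 2: empty(B) -> (A=6 B=0)
Step 3: fill(B) -> (A=6 B=8)
Step 4: empty(B) -> (A=6 B=0)
Step 5: fill(B) -> (A=6 B=8)
Step 6: empty(A) -> (A=0 B=8)
Step 7: fill(A) -> (A=6 B=8)
Step 8: empty(B) -> (A=6 B=0)
Step 9: pour(A -> B) -> (A=0 B=6)

Answer: 0 6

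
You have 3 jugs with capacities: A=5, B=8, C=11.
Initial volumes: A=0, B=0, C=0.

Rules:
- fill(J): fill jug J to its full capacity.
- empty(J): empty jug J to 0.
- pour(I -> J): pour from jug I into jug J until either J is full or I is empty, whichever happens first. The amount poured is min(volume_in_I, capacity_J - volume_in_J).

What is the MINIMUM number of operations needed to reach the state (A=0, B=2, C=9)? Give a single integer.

BFS from (A=0, B=0, C=0). One shortest path:
  1. fill(C) -> (A=0 B=0 C=11)
  2. pour(C -> A) -> (A=5 B=0 C=6)
  3. pour(A -> B) -> (A=0 B=5 C=6)
  4. pour(C -> A) -> (A=5 B=5 C=1)
  5. pour(A -> B) -> (A=2 B=8 C=1)
  6. pour(B -> C) -> (A=2 B=0 C=9)
  7. pour(A -> B) -> (A=0 B=2 C=9)
Reached target in 7 moves.

Answer: 7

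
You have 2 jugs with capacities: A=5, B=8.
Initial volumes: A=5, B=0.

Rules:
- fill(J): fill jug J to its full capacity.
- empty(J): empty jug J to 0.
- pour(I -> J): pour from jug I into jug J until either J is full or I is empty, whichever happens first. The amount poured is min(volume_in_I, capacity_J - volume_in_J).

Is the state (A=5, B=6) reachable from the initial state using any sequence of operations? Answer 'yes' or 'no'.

BFS from (A=5, B=0):
  1. empty(A) -> (A=0 B=0)
  2. fill(B) -> (A=0 B=8)
  3. pour(B -> A) -> (A=5 B=3)
  4. empty(A) -> (A=0 B=3)
  5. pour(B -> A) -> (A=3 B=0)
  6. fill(B) -> (A=3 B=8)
  7. pour(B -> A) -> (A=5 B=6)
Target reached → yes.

Answer: yes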